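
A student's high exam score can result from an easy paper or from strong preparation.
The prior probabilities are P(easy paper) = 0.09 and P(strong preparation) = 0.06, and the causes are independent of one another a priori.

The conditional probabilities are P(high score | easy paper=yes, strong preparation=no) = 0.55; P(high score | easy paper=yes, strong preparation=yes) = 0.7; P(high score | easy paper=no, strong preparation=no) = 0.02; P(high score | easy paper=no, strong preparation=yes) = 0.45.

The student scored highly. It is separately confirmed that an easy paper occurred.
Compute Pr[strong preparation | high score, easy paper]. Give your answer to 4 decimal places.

Pr[strong preparation | high score, easy paper] ≈ 0.0751

P(high score | easy paper) = 0.55·0.94 + 0.7·0.06 = 0.517000 + 0.042000 = 0.559000
Restricting to configurations with strong preparation present: 0.7·0.06 = 0.042000.
P(strong preparation | high score, easy paper) = 0.042000 / 0.559000 ≈ 0.0751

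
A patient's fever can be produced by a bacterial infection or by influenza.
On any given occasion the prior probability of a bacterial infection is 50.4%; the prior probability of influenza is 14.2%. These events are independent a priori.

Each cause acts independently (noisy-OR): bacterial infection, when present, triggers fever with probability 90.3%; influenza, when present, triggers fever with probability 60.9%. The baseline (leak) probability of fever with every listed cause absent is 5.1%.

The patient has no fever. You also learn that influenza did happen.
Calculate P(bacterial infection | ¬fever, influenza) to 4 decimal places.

P(bacterial infection | ¬fever, influenza) ≈ 0.0897

Under noisy-OR, P(fever | causes) = 1 − (1−0.051)·∏(1−qᵢ) over the active causes.
For the numerator, keep only bacterial infection=true terms: 0.035993*0.504 = 0.018140
Normalizer over all consistent configurations: 0.371059*0.496 + 0.035993*0.504 = 0.202185
P(bacterial infection | ¬fever, influenza) = 0.018140/0.202185 ≈ 0.0897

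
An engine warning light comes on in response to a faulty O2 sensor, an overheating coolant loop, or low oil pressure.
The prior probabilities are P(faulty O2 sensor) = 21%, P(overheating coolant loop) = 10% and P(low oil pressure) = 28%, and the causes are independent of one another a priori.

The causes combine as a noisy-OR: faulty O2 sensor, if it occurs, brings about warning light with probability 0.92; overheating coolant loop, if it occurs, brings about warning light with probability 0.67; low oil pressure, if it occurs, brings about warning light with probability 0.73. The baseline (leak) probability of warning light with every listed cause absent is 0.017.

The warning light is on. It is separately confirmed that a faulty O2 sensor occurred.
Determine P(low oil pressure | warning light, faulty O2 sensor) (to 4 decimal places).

Under noisy-OR, P(warning light | causes) = 1 − (1−0.017)·∏(1−qᵢ) over the active causes.
Enumerate the 4 (overheating coolant loop, low oil pressure) configurations and weight by the priors:
  P(warning light | faulty O2 sensor) = 0.92136*0.9*0.72 + 0.978767*0.9*0.28 + 0.974049*0.1*0.72 + 0.992993*0.1*0.28
        = 0.597041 + 0.246649 + 0.070132 + 0.027804 = 0.941626
Keeping only the low oil pressure-present terms gives 0.274453, so
  P(low oil pressure | warning light, faulty O2 sensor) = 0.274453 / 0.941626 ≈ 0.2915

P(low oil pressure | warning light, faulty O2 sensor) ≈ 0.2915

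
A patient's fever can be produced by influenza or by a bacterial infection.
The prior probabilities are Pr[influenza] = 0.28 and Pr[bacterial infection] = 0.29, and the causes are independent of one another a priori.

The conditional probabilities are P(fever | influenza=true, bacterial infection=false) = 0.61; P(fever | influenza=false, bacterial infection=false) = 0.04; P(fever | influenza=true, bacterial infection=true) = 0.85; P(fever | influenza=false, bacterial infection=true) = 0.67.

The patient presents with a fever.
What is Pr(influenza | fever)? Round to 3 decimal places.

Pr(influenza | fever) ≈ 0.543

Weight on influenza=true, given the evidence: 0.121268 + 0.069020 = 0.190288
Denominator P(fever): 0.04×0.72×0.71 + 0.67×0.72×0.29 + 0.61×0.28×0.71 + 0.85×0.28×0.29 = 0.350632
Posterior = 0.190288 / 0.350632 ≈ 0.543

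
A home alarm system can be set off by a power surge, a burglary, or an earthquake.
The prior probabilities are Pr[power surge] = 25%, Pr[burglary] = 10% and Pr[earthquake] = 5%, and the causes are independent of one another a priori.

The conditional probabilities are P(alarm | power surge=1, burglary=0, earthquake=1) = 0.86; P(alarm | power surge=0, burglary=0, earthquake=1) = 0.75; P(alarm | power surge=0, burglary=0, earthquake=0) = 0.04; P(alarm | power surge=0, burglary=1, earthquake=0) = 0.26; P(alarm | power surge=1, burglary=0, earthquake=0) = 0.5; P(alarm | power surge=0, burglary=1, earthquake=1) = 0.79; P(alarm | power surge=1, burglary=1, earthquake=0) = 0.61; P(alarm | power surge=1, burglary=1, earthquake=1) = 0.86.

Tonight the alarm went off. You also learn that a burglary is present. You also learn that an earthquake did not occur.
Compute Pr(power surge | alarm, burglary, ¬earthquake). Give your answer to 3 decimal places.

Pr(power surge | alarm, burglary, ¬earthquake) ≈ 0.439

P(alarm | burglary, ¬earthquake) = 0.26*0.75 + 0.61*0.25 = 0.195000 + 0.152500 = 0.347500
Of this, 0.152500 comes from 0.61*0.25 (the power surge=true cases).
Hence the posterior is 0.152500/0.347500 ≈ 0.439.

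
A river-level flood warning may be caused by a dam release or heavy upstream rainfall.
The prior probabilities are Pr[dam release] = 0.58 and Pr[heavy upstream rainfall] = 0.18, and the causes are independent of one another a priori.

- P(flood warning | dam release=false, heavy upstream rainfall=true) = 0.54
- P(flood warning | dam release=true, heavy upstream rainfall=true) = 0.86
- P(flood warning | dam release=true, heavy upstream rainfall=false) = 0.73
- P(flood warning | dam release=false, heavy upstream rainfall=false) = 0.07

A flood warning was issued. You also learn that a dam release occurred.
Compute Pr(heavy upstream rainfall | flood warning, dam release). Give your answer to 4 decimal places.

By total probability over both values of heavy upstream rainfall:
  P(flood warning | dam release) = 0.73×0.82 + 0.86×0.18
        = 0.598600 + 0.154800 = 0.753400
Configurations with heavy upstream rainfall contribute 0.154800, so
  P(heavy upstream rainfall | flood warning, dam release) = 0.154800 / 0.753400 ≈ 0.2055

Pr(heavy upstream rainfall | flood warning, dam release) ≈ 0.2055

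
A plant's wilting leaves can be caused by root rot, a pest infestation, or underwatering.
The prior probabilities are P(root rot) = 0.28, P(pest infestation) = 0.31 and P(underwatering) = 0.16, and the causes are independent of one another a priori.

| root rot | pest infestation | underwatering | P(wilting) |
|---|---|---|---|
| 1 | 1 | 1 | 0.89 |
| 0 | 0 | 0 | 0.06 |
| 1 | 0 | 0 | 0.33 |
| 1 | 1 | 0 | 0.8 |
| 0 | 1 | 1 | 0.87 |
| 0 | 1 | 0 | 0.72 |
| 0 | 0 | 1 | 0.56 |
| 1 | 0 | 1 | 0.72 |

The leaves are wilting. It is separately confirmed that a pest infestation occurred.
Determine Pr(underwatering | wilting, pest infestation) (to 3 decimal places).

Sum P(wilting|·) weighted by the priors over the 4 (root rot, underwatering) configurations:
  P(wilting | pest infestation) = 0.72×0.72×0.84 + 0.87×0.72×0.16 + 0.8×0.28×0.84 + 0.89×0.28×0.16
        = 0.435456 + 0.100224 + 0.188160 + 0.039872 = 0.763712
Keeping only the underwatering-present terms gives 0.140096, so
  P(underwatering | wilting, pest infestation) = 0.140096 / 0.763712 ≈ 0.183

Pr(underwatering | wilting, pest infestation) ≈ 0.183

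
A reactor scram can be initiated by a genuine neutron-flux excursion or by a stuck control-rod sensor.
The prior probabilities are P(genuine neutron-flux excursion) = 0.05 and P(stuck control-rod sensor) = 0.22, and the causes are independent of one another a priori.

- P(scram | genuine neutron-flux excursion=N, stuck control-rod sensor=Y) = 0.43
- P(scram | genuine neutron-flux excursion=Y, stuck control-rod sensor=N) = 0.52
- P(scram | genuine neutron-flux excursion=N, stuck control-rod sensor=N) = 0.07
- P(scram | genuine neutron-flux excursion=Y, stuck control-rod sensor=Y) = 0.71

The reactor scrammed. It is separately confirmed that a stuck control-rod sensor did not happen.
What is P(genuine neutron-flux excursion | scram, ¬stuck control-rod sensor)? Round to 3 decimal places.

P(genuine neutron-flux excursion | scram, ¬stuck control-rod sensor) ≈ 0.281

Weight on genuine neutron-flux excursion=true, given the evidence: 0.52·0.05 = 0.026000
Denominator P(scram | ¬stuck control-rod sensor): 0.07·0.95 + 0.52·0.05 = 0.092500
P(genuine neutron-flux excursion | scram, ¬stuck control-rod sensor) = 0.026000/0.092500 ≈ 0.281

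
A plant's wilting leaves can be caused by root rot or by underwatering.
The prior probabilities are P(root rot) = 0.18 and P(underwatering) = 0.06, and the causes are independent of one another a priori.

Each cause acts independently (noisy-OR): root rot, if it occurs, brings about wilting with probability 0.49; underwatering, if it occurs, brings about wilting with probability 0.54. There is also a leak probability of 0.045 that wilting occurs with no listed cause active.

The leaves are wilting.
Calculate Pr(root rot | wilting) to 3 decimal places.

Under noisy-OR, P(wilting | causes) = 1 − (1−0.045)·∏(1−qᵢ) over the active causes.
For the numerator, keep only root rot=true terms: 0.086791 + 0.008380 = 0.095171
Denominator P(wilting): 0.045*0.82*0.94 + 0.5607*0.82*0.06 + 0.51295*0.18*0.94 + 0.775957*0.18*0.06 = 0.157443
Posterior = 0.095171 / 0.157443 ≈ 0.604

Pr(root rot | wilting) ≈ 0.604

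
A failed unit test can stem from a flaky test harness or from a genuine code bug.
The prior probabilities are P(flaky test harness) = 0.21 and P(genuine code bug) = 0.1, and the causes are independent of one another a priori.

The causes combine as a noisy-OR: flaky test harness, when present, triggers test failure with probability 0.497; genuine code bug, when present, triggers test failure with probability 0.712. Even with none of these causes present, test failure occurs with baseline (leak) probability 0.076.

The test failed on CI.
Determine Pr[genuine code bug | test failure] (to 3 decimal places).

Pr[genuine code bug | test failure] ≈ 0.329

Under noisy-OR, P(test failure | causes) = 1 − (1−0.076)·∏(1−qᵢ) over the active causes.
P(test failure) = 0.076·0.79·0.9 + 0.733888·0.79·0.1 + 0.535228·0.21·0.9 + 0.866146·0.21·0.1 = 0.054036 + 0.057977 + 0.101158 + 0.018189 = 0.231360
Restricting to configurations with genuine code bug present: 0.057977 + 0.018189 = 0.076166.
P(genuine code bug | test failure) = 0.076166 / 0.231360 ≈ 0.329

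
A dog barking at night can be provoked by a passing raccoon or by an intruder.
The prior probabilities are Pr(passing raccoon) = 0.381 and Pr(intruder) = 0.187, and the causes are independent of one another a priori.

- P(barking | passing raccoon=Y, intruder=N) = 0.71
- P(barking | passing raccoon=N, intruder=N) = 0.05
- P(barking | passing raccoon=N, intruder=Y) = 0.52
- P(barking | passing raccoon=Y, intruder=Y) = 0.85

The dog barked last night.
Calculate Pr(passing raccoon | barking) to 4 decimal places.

By total probability over the 4 (passing raccoon, intruder) configurations:
  P(barking) = 0.05×0.619×0.813 + 0.52×0.619×0.187 + 0.71×0.381×0.813 + 0.85×0.381×0.187
        = 0.025162 + 0.060192 + 0.219925 + 0.060560 = 0.365839
Keeping only the passing raccoon-present terms gives 0.280485, so
  P(passing raccoon | barking) = 0.280485 / 0.365839 ≈ 0.7667

Pr(passing raccoon | barking) ≈ 0.7667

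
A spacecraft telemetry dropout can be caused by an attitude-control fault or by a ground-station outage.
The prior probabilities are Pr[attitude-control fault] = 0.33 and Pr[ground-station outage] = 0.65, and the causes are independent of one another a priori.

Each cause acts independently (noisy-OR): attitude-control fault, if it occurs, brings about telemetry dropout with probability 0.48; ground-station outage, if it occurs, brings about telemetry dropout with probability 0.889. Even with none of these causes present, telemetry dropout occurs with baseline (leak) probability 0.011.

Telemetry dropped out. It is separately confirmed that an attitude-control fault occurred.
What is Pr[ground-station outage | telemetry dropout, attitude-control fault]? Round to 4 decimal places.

Under noisy-OR, P(telemetry dropout | causes) = 1 − (1−0.011)·∏(1−qᵢ) over the active causes.
For the numerator, keep only ground-station outage=true terms: 0.942915·0.65 = 0.612895
Normalizer over all consistent configurations: 0.48572·0.35 + 0.942915·0.65 = 0.782897
Posterior = 0.612895 / 0.782897 ≈ 0.7829

Pr[ground-station outage | telemetry dropout, attitude-control fault] ≈ 0.7829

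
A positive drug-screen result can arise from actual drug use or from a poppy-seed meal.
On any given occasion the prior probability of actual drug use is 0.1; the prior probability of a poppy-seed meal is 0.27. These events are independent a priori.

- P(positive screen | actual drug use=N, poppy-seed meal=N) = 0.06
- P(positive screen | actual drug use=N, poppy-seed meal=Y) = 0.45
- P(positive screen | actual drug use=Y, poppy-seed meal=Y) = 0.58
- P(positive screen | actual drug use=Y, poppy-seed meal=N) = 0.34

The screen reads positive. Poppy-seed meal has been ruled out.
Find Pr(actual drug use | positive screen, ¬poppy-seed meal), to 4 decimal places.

Pr(actual drug use | positive screen, ¬poppy-seed meal) ≈ 0.3864

Weight on actual drug use=true, given the evidence: 0.34·0.1 = 0.034000
Normalizer over all consistent configurations: 0.06·0.9 + 0.34·0.1 = 0.088000
P(actual drug use | positive screen, ¬poppy-seed meal) = 0.034000/0.088000 ≈ 0.3864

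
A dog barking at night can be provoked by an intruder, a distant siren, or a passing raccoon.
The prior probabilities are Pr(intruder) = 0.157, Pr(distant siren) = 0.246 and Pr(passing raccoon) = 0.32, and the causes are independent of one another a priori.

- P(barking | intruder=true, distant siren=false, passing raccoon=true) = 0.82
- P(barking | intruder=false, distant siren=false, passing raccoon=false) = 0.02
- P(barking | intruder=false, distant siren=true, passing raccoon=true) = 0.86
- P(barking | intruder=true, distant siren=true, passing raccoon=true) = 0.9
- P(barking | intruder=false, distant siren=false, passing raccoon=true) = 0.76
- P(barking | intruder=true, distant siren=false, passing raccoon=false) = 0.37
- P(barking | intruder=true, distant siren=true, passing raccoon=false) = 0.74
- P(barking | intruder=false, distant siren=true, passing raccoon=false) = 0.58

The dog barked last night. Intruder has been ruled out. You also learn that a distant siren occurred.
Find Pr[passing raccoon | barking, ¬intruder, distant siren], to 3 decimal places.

Sum P(barking|·) weighted by the priors over both values of passing raccoon:
  P(barking | ¬intruder, distant siren) = 0.58·0.68 + 0.86·0.32
        = 0.394400 + 0.275200 = 0.669600
Keeping only the passing raccoon-present terms gives 0.275200, so
  P(passing raccoon | barking, ¬intruder, distant siren) = 0.275200 / 0.669600 ≈ 0.411

Pr[passing raccoon | barking, ¬intruder, distant siren] ≈ 0.411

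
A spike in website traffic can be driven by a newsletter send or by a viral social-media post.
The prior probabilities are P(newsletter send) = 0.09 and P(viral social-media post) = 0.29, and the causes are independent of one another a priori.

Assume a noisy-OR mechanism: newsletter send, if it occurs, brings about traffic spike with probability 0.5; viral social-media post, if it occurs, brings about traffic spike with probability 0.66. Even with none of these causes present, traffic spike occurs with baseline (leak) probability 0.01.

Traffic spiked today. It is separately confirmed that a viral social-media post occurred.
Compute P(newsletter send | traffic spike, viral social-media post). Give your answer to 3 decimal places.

Under noisy-OR, P(traffic spike | causes) = 1 − (1−0.01)·∏(1−qᵢ) over the active causes.
P(traffic spike | viral social-media post) = 0.6634×0.91 + 0.8317×0.09 = 0.603694 + 0.074853 = 0.678547
Of this, 0.074853 comes from 0.8317×0.09 (the newsletter send=true cases).
P(newsletter send | traffic spike, viral social-media post) = 0.074853 / 0.678547 ≈ 0.110

P(newsletter send | traffic spike, viral social-media post) ≈ 0.110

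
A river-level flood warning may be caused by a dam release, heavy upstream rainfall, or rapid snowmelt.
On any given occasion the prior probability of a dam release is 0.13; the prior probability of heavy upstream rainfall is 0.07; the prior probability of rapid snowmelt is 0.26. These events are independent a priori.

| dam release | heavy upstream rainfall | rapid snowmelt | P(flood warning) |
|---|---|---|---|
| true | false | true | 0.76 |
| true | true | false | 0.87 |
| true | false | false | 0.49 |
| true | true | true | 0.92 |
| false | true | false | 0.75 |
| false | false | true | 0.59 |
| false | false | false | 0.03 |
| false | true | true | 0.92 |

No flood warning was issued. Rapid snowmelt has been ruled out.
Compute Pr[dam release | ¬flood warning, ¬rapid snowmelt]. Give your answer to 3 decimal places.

By total probability over the 4 (dam release, heavy upstream rainfall) configurations:
  P(¬flood warning | ¬rapid snowmelt) = 0.97·0.87·0.93 + 0.25·0.87·0.07 + 0.51·0.13·0.93 + 0.13·0.13·0.07
        = 0.784827 + 0.015225 + 0.061659 + 0.001183 = 0.862894
Configurations with dam release contribute 0.062842, so
  P(dam release | ¬flood warning, ¬rapid snowmelt) = 0.062842 / 0.862894 ≈ 0.073

Pr[dam release | ¬flood warning, ¬rapid snowmelt] ≈ 0.073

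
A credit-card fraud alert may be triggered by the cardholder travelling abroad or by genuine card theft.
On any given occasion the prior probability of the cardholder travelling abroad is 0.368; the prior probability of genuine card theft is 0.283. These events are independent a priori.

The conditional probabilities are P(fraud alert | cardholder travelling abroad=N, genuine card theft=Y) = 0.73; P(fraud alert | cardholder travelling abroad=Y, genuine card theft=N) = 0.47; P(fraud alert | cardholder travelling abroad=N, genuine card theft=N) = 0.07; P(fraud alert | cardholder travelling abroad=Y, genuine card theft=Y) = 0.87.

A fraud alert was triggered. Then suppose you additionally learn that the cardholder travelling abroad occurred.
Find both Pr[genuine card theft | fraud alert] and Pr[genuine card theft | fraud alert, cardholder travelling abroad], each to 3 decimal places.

By total probability over the 4 (cardholder travelling abroad, genuine card theft) configurations:
  P(fraud alert) = 0.07·0.632·0.717 + 0.73·0.632·0.283 + 0.47·0.368·0.717 + 0.87·0.368·0.283
        = 0.031720 + 0.130565 + 0.124012 + 0.090605 = 0.376902
The terms with genuine card theft present sum to 0.221170, so
  P(genuine card theft | fraud alert) = 0.221170 / 0.376902 ≈ 0.587

Now condition on the additional information:
Weight on genuine card theft=true, given the evidence: 0.87·0.283 = 0.246210
Denominator P(fraud alert | cardholder travelling abroad): 0.47·0.717 + 0.87·0.283 = 0.583200
Posterior = 0.246210 / 0.583200 ≈ 0.422

Pr[genuine card theft | fraud alert] ≈ 0.587; Pr[genuine card theft | fraud alert, cardholder travelling abroad] ≈ 0.422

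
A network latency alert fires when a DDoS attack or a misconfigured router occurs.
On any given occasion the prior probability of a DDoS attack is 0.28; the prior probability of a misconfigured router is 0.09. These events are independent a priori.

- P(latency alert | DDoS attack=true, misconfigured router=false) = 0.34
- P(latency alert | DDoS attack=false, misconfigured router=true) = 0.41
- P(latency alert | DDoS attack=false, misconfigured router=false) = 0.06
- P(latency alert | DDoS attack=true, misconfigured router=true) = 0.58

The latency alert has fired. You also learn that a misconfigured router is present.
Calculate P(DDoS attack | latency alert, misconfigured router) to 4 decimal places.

P(DDoS attack | latency alert, misconfigured router) ≈ 0.3549

Weight on DDoS attack=true, given the evidence: 0.58·0.28 = 0.162400
Denominator P(latency alert | misconfigured router): 0.41·0.72 + 0.58·0.28 = 0.457600
Posterior = 0.162400 / 0.457600 ≈ 0.3549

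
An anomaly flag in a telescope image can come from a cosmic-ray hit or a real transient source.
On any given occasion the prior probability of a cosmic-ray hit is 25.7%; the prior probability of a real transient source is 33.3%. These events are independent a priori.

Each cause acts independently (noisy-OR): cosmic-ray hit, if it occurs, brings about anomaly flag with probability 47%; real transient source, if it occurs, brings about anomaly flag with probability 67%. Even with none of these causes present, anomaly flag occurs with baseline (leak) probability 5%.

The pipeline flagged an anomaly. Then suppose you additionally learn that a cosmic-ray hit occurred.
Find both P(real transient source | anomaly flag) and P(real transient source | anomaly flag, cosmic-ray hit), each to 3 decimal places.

P(real transient source | anomaly flag) ≈ 0.687; P(real transient source | anomaly flag, cosmic-ray hit) ≈ 0.456

Under noisy-OR, P(anomaly flag | causes) = 1 − (1−0.05)·∏(1−qᵢ) over the active causes.
Sum P(anomaly flag|·) weighted by the priors over the 4 (cosmic-ray hit, real transient source) configurations:
  P(anomaly flag) = 0.05×0.743×0.667 + 0.6865×0.743×0.333 + 0.4965×0.257×0.667 + 0.833845×0.257×0.333
        = 0.024779 + 0.169853 + 0.085110 + 0.071361 = 0.351103
Configurations with real transient source contribute 0.241214, so
  P(real transient source | anomaly flag) = 0.241214 / 0.351103 ≈ 0.687

Now also conditioning on cosmic-ray hit=true:
Numerator (weight on configurations with real transient source): 0.833845·0.333 = 0.277670
The normalizing constant is 0.4965·0.667 + 0.833845·0.333 = 0.608836
P(real transient source | anomaly flag, cosmic-ray hit) = 0.277670/0.608836 ≈ 0.456
Conditioning on cosmic-ray hit lowers the posterior on real transient source: the classic explaining-away effect in a common-effect structure.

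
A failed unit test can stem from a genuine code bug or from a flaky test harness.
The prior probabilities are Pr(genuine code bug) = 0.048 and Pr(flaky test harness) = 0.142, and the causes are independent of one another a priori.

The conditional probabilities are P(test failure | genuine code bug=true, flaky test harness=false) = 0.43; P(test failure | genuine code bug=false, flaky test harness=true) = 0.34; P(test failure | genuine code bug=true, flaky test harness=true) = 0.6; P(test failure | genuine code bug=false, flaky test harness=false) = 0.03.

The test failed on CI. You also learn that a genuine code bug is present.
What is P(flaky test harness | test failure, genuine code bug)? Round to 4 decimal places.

P(flaky test harness | test failure, genuine code bug) ≈ 0.1876

Weight on flaky test harness=true, given the evidence: 0.6·0.142 = 0.085200
Normalizer over all consistent configurations: 0.43·0.858 + 0.6·0.142 = 0.454140
Posterior = 0.085200 / 0.454140 ≈ 0.1876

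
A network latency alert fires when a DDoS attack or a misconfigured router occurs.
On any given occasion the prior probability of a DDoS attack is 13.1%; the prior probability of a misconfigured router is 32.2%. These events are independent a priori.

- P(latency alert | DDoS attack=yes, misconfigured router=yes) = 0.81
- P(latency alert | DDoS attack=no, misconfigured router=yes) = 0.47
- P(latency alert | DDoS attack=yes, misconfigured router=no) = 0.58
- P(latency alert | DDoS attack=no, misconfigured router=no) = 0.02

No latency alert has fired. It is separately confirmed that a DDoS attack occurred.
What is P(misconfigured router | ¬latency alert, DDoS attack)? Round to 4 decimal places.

P(misconfigured router | ¬latency alert, DDoS attack) ≈ 0.1769

Enumerate both values of misconfigured router and weight by the priors:
  P(¬latency alert | DDoS attack) = 0.42·0.678 + 0.19·0.322
        = 0.284760 + 0.061180 = 0.345940
Configurations with misconfigured router contribute 0.061180, so
  P(misconfigured router | ¬latency alert, DDoS attack) = 0.061180 / 0.345940 ≈ 0.1769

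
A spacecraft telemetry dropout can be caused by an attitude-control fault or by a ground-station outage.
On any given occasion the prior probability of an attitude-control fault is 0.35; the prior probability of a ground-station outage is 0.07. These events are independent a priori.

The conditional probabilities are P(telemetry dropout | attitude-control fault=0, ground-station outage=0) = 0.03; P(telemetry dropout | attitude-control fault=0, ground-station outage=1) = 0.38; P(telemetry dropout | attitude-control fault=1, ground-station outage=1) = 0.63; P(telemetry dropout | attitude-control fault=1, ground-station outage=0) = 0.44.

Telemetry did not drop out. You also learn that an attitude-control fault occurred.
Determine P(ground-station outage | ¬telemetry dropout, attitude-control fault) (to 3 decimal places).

P(¬telemetry dropout | attitude-control fault) = 0.56·0.93 + 0.37·0.07 = 0.520800 + 0.025900 = 0.546700
The ground-station outage-present share is 0.37·0.07 = 0.025900.
P(ground-station outage | ¬telemetry dropout, attitude-control fault) = 0.025900 / 0.546700 ≈ 0.047

P(ground-station outage | ¬telemetry dropout, attitude-control fault) ≈ 0.047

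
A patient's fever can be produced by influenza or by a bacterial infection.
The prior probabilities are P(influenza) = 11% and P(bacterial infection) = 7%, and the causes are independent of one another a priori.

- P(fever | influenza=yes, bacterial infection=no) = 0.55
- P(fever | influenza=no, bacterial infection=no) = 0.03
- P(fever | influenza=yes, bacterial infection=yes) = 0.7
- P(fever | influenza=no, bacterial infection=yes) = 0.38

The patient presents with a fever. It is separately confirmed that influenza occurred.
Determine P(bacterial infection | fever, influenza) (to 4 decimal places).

Sum P(fever|·) weighted by the priors over both values of bacterial infection:
  P(fever | influenza) = 0.55·0.93 + 0.7·0.07
        = 0.511500 + 0.049000 = 0.560500
Keeping only the bacterial infection-present terms gives 0.049000, so
  P(bacterial infection | fever, influenza) = 0.049000 / 0.560500 ≈ 0.0874

P(bacterial infection | fever, influenza) ≈ 0.0874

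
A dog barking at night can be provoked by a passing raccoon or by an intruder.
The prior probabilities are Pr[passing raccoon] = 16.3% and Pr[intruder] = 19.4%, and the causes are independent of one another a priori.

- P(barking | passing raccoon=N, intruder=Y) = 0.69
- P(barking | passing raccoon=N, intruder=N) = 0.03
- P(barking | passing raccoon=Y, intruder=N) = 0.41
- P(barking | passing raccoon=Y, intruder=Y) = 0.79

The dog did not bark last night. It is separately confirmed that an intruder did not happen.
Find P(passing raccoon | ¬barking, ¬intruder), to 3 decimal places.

P(¬barking | ¬intruder) = 0.97×0.837 + 0.59×0.163 = 0.811890 + 0.096170 = 0.908060
Of this, 0.096170 comes from 0.59×0.163 (the passing raccoon=true cases).
P(passing raccoon | ¬barking, ¬intruder) = 0.096170 / 0.908060 ≈ 0.106

P(passing raccoon | ¬barking, ¬intruder) ≈ 0.106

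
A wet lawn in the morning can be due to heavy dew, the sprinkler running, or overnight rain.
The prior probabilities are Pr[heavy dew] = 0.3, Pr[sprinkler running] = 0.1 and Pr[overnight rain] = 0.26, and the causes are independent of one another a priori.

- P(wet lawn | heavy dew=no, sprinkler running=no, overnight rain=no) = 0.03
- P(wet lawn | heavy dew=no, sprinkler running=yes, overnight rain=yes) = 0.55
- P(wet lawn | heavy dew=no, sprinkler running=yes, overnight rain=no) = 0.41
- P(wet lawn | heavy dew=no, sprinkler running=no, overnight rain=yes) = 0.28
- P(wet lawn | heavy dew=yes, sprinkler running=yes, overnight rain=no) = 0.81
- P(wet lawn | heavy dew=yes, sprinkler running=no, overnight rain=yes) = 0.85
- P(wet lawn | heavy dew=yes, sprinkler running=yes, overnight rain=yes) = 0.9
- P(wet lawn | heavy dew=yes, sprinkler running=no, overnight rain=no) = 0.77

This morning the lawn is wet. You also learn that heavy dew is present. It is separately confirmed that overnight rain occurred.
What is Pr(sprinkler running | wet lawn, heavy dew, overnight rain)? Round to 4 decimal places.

Pr(sprinkler running | wet lawn, heavy dew, overnight rain) ≈ 0.1053

By total probability over both values of sprinkler running:
  P(wet lawn | heavy dew, overnight rain) = 0.85·0.9 + 0.9·0.1
        = 0.765000 + 0.090000 = 0.855000
Configurations with sprinkler running contribute 0.090000, so
  P(sprinkler running | wet lawn, heavy dew, overnight rain) = 0.090000 / 0.855000 ≈ 0.1053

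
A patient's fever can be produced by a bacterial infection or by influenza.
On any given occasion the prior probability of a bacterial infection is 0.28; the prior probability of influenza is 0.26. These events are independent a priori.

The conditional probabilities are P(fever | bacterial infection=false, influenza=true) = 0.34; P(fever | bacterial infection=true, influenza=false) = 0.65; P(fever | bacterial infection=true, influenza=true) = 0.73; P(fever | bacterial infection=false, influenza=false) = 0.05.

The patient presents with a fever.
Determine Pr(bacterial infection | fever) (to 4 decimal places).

Enumerate the 4 (bacterial infection, influenza) configurations and weight by the priors:
  P(fever) = 0.05·0.72·0.74 + 0.34·0.72·0.26 + 0.65·0.28·0.74 + 0.73·0.28·0.26
        = 0.026640 + 0.063648 + 0.134680 + 0.053144 = 0.278112
The terms with bacterial infection present sum to 0.187824, so
  P(bacterial infection | fever) = 0.187824 / 0.278112 ≈ 0.6754

Pr(bacterial infection | fever) ≈ 0.6754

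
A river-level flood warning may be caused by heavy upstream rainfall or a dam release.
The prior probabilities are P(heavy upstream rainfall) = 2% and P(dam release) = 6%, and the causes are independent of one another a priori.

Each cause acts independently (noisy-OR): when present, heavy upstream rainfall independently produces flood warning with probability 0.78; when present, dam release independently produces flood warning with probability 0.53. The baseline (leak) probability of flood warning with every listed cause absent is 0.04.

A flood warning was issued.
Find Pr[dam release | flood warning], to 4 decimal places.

Pr[dam release | flood warning] ≈ 0.3922

Under noisy-OR, P(flood warning | causes) = 1 − (1−0.04)·∏(1−qᵢ) over the active causes.
Enumerate the 4 (heavy upstream rainfall, dam release) configurations and weight by the priors:
  P(flood warning) = 0.04*0.98*0.94 + 0.5488*0.98*0.06 + 0.7888*0.02*0.94 + 0.900736*0.02*0.06
        = 0.036848 + 0.032269 + 0.014829 + 0.001081 = 0.085027
Configurations with dam release contribute 0.033350, so
  P(dam release | flood warning) = 0.033350 / 0.085027 ≈ 0.3922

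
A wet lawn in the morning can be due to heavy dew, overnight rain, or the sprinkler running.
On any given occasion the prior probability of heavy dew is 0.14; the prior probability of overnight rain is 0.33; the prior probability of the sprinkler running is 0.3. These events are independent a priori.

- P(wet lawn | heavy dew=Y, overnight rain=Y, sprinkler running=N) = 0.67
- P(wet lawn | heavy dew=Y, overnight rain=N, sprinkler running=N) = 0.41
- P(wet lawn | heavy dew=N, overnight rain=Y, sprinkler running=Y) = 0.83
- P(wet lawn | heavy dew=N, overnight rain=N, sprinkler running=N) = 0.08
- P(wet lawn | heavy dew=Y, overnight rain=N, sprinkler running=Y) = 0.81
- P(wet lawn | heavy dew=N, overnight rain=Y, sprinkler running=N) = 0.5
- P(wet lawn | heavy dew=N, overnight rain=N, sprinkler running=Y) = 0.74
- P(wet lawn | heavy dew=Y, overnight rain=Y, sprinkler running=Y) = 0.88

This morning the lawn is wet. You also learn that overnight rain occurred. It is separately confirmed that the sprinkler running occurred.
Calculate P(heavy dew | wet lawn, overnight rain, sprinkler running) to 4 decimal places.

Sum P(wet lawn|·) weighted by the priors over both values of heavy dew:
  P(wet lawn | overnight rain, sprinkler running) = 0.83·0.86 + 0.88·0.14
        = 0.713800 + 0.123200 = 0.837000
Configurations with heavy dew contribute 0.123200, so
  P(heavy dew | wet lawn, overnight rain, sprinkler running) = 0.123200 / 0.837000 ≈ 0.1472

P(heavy dew | wet lawn, overnight rain, sprinkler running) ≈ 0.1472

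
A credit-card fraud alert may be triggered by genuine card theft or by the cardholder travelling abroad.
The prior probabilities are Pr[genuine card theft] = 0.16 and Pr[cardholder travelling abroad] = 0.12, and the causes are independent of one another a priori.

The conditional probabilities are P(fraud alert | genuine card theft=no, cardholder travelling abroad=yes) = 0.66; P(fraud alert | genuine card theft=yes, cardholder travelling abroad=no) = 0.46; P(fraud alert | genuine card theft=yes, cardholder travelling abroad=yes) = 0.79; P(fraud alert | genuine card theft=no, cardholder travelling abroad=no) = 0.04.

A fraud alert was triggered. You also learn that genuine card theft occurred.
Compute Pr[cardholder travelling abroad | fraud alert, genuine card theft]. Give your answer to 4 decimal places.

Pr[cardholder travelling abroad | fraud alert, genuine card theft] ≈ 0.1898

P(fraud alert | genuine card theft) = 0.46×0.88 + 0.79×0.12 = 0.404800 + 0.094800 = 0.499600
Of this, 0.094800 comes from 0.79×0.12 (the cardholder travelling abroad=true cases).
Hence the posterior is 0.094800/0.499600 ≈ 0.1898.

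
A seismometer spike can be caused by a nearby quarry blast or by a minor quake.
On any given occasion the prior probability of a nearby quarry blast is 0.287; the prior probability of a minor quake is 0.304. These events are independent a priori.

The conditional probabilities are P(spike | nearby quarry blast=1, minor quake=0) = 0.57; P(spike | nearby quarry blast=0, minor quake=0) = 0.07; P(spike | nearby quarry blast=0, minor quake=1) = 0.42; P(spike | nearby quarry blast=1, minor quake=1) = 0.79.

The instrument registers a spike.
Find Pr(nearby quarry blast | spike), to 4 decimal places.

Weight on nearby quarry blast=true, given the evidence: 0.113859 + 0.068926 = 0.182785
Normalizer over all consistent configurations: 0.07*0.713*0.696 + 0.42*0.713*0.304 + 0.57*0.287*0.696 + 0.79*0.287*0.304 = 0.308558
P(nearby quarry blast | spike) = 0.182785/0.308558 ≈ 0.5924

Pr(nearby quarry blast | spike) ≈ 0.5924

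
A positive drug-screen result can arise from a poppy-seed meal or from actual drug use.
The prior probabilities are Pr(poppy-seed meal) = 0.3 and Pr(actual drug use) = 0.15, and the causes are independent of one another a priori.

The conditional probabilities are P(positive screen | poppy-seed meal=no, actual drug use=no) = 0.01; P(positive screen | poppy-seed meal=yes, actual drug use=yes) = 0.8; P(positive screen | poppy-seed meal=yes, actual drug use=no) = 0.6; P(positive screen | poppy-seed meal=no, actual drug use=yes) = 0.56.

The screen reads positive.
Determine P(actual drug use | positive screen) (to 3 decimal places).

Sum P(positive screen|·) weighted by the priors over the 4 (poppy-seed meal, actual drug use) configurations:
  P(positive screen) = 0.01·0.7·0.85 + 0.56·0.7·0.15 + 0.6·0.3·0.85 + 0.8·0.3·0.15
        = 0.005950 + 0.058800 + 0.153000 + 0.036000 = 0.253750
Keeping only the actual drug use-present terms gives 0.094800, so
  P(actual drug use | positive screen) = 0.094800 / 0.253750 ≈ 0.374

P(actual drug use | positive screen) ≈ 0.374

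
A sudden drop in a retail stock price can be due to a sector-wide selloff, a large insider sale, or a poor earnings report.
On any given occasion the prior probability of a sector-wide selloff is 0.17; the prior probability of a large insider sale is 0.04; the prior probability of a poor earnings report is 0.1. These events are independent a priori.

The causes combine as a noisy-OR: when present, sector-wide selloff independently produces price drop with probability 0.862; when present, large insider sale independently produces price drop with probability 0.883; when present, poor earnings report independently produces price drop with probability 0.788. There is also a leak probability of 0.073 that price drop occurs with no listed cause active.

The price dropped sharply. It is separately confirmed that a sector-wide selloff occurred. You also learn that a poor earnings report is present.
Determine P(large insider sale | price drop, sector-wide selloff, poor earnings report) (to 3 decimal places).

Under noisy-OR, P(price drop | causes) = 1 − (1−0.073)·∏(1−qᵢ) over the active causes.
By total probability over both values of large insider sale:
  P(price drop | sector-wide selloff, poor earnings report) = 0.97288*0.96 + 0.996827*0.04
        = 0.933965 + 0.039873 = 0.973838
Keeping only the large insider sale-present terms gives 0.039873, so
  P(large insider sale | price drop, sector-wide selloff, poor earnings report) = 0.039873 / 0.973838 ≈ 0.041

P(large insider sale | price drop, sector-wide selloff, poor earnings report) ≈ 0.041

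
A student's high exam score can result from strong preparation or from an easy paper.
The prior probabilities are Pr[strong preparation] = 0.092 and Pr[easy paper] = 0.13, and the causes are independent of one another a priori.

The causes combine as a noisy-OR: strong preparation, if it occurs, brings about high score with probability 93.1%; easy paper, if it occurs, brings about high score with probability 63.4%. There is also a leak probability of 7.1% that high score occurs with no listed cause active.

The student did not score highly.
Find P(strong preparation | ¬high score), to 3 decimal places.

Under noisy-OR, P(high score | causes) = 1 − (1−0.071)·∏(1−qᵢ) over the active causes.
Sum P(¬high score|·) weighted by the priors over the 4 (strong preparation, easy paper) configurations:
  P(¬high score) = 0.929·0.908·0.87 + 0.340014·0.908·0.13 + 0.064101·0.092·0.87 + 0.023461·0.092·0.13
        = 0.733873 + 0.040135 + 0.005131 + 0.000281 = 0.779420
Keeping only the strong preparation-present terms gives 0.005412, so
  P(strong preparation | ¬high score) = 0.005412 / 0.779420 ≈ 0.007

P(strong preparation | ¬high score) ≈ 0.007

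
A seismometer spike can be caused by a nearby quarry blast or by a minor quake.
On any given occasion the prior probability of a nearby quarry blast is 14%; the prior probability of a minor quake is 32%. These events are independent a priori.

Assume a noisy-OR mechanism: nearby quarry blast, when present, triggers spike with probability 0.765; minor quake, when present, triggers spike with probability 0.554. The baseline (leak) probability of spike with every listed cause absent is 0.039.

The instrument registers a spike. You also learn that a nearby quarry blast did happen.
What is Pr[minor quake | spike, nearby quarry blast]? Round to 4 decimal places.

Under noisy-OR, P(spike | causes) = 1 − (1−0.039)·∏(1−qᵢ) over the active causes.
Weight on minor quake=true, given the evidence: 0.899278*0.32 = 0.287769
The normalizing constant is 0.774165*0.68 + 0.899278*0.32 = 0.814201
Posterior = 0.287769 / 0.814201 ≈ 0.3534

Pr[minor quake | spike, nearby quarry blast] ≈ 0.3534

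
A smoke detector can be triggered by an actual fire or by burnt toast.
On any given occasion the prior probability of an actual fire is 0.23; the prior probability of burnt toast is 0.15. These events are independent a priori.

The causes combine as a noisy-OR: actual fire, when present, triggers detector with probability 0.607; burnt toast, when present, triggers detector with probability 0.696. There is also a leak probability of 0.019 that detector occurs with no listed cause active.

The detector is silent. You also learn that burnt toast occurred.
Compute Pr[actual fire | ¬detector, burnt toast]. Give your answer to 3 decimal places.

Pr[actual fire | ¬detector, burnt toast] ≈ 0.105

Under noisy-OR, P(detector | causes) = 1 − (1−0.019)·∏(1−qᵢ) over the active causes.
By total probability over both values of actual fire:
  P(¬detector | burnt toast) = 0.298224×0.77 + 0.117202×0.23
        = 0.229632 + 0.026956 = 0.256588
The terms with actual fire present sum to 0.026956, so
  P(actual fire | ¬detector, burnt toast) = 0.026956 / 0.256588 ≈ 0.105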